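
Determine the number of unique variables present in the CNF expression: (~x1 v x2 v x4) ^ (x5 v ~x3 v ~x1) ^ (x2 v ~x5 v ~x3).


Identify each distinct variable in the formula.
Variables found: x1, x2, x3, x4, x5.
Total distinct variables = 5.

5


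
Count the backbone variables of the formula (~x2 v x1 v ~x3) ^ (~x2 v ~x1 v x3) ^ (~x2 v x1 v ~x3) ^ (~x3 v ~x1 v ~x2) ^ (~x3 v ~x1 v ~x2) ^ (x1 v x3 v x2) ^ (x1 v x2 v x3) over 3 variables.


Find all satisfying assignments: 4 model(s).
Check which variables have the same value in every model.
No variable is fixed across all models.
Backbone size = 0.

0


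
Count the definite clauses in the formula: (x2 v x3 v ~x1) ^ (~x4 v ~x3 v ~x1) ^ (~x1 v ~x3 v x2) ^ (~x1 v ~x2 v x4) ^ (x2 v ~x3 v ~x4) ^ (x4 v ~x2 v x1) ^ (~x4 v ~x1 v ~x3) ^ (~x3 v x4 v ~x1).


A definite clause has exactly one positive literal.
Clause 1: 2 positive -> not definite
Clause 2: 0 positive -> not definite
Clause 3: 1 positive -> definite
Clause 4: 1 positive -> definite
Clause 5: 1 positive -> definite
Clause 6: 2 positive -> not definite
Clause 7: 0 positive -> not definite
Clause 8: 1 positive -> definite
Definite clause count = 4.

4


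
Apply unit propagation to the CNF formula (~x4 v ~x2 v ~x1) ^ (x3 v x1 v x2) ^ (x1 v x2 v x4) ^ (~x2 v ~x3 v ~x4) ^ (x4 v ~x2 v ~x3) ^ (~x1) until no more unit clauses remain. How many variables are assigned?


Unit propagation repeatedly assigns the literal in any unit clause, then simplifies.
Assignments in order: x1 = F.
No further unit clauses remain.
Total variables assigned = 1.

1


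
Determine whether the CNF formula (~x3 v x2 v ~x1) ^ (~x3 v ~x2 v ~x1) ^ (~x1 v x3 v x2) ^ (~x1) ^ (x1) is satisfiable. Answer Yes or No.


Check all 8 possible truth assignments.
Number of satisfying assignments found: 0.
The formula is unsatisfiable.

No


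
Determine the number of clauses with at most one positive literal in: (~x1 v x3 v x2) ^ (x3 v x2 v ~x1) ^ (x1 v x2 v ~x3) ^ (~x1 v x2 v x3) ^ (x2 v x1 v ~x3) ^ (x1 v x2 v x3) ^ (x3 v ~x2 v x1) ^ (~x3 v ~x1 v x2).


A Horn clause has at most one positive literal.
Clause 1: 2 positive lit(s) -> not Horn
Clause 2: 2 positive lit(s) -> not Horn
Clause 3: 2 positive lit(s) -> not Horn
Clause 4: 2 positive lit(s) -> not Horn
Clause 5: 2 positive lit(s) -> not Horn
Clause 6: 3 positive lit(s) -> not Horn
Clause 7: 2 positive lit(s) -> not Horn
Clause 8: 1 positive lit(s) -> Horn
Total Horn clauses = 1.

1


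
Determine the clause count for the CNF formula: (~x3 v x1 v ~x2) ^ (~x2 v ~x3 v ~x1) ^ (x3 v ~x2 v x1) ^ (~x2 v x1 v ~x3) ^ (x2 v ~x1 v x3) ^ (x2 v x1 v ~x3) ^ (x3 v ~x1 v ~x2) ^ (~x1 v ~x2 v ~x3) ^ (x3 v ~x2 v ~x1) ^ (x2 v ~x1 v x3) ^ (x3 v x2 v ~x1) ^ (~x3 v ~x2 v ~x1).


Each group enclosed in parentheses joined by ^ is one clause.
Counting the conjuncts: 12 clauses.

12


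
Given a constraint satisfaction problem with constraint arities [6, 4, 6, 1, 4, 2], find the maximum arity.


The arities are: 6, 4, 6, 1, 4, 2.
Scan for the maximum value.
Maximum arity = 6.

6


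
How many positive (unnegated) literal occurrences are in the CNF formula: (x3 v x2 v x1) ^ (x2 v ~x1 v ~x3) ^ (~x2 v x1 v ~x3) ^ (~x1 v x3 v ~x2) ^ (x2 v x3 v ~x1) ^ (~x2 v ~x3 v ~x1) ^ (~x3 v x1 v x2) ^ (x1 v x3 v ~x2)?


Scan each clause for unnegated literals.
Clause 1: 3 positive; Clause 2: 1 positive; Clause 3: 1 positive; Clause 4: 1 positive; Clause 5: 2 positive; Clause 6: 0 positive; Clause 7: 2 positive; Clause 8: 2 positive.
Total positive literal occurrences = 12.

12


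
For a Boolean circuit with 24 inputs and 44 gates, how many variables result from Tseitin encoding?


The Tseitin transformation introduces one auxiliary variable per gate.
Total variables = inputs + gates = 24 + 44 = 68.

68


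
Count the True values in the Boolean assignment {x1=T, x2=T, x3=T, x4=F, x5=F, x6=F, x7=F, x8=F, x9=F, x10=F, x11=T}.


The weight is the number of variables assigned True.
True variables: x1, x2, x3, x11.
Weight = 4.

4


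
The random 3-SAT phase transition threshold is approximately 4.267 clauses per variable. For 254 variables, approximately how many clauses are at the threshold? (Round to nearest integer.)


The 3-SAT phase transition occurs at approximately 4.267 clauses per variable.
m = 4.267 * 254 = 1083.818.
Rounded to nearest integer: 1084.

1084


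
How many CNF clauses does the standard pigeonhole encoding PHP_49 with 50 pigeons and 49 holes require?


The PHP encoding has two parts:
1) At-least-one-hole clauses: 50 (one per pigeon, each with 49 literals).
2) At-most-one-pigeon-per-hole clauses: 49 holes * C(50,2) = 49 * 1225 = 60025.
Total clauses = 50 + 60025 = 60075.

60075


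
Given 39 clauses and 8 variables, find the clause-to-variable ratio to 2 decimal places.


Clause-to-variable ratio = clauses / variables.
39 / 8 = 4.88.

4.88


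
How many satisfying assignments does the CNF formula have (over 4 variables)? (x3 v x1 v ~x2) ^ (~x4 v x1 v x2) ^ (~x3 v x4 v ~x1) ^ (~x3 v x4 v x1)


Enumerate all 16 truth assignments over 4 variables.
Test each against every clause.
Satisfying assignments found: 8.

8


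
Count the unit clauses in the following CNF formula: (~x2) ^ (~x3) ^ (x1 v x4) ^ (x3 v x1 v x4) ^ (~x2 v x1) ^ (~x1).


A unit clause contains exactly one literal.
Unit clauses found: (~x2), (~x3), (~x1).
Count = 3.

3


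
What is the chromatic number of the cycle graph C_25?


An odd cycle cannot be 2-colored: alternating two colors around the cycle returns to the start with a conflict.
Since 25 is odd, three colors are required (and three suffice).
Chromatic number = 3.

3


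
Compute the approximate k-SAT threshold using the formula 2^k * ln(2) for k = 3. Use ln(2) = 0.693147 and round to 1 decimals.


Using the asymptotic formula: threshold ~ 2^k * ln(2).
2^3 = 8.
8 * 0.693147 = 5.5.

5.5


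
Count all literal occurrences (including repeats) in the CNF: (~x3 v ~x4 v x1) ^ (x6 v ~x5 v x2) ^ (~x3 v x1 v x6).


Clause lengths: 3, 3, 3.
Sum = 3 + 3 + 3 = 9.

9


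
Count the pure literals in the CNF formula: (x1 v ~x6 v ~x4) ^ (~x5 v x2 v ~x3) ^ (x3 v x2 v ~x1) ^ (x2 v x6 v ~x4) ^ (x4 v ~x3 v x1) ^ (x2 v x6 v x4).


A pure literal appears in only one polarity across all clauses.
Pure literals: x2 (positive only), x5 (negative only).
Count = 2.

2


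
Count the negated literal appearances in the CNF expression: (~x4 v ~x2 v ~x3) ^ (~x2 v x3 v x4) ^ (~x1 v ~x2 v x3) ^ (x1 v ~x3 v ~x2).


Scan each clause for negated literals.
Clause 1: 3 negative; Clause 2: 1 negative; Clause 3: 2 negative; Clause 4: 2 negative.
Total negative literal occurrences = 8.

8


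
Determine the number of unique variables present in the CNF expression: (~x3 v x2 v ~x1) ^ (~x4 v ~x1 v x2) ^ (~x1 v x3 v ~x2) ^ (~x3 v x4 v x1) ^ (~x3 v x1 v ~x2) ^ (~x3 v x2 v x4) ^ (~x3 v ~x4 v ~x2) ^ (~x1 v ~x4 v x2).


Identify each distinct variable in the formula.
Variables found: x1, x2, x3, x4.
Total distinct variables = 4.

4


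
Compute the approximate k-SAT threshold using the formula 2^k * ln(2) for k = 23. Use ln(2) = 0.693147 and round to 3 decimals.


Using the asymptotic formula: threshold ~ 2^k * ln(2).
2^23 = 8388608.
8388608 * 0.693147 = 5814538.469.

5814538.469


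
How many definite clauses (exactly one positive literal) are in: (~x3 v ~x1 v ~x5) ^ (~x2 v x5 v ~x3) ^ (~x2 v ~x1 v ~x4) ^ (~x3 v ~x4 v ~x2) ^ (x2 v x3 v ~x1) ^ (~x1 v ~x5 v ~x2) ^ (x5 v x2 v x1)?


A definite clause has exactly one positive literal.
Clause 1: 0 positive -> not definite
Clause 2: 1 positive -> definite
Clause 3: 0 positive -> not definite
Clause 4: 0 positive -> not definite
Clause 5: 2 positive -> not definite
Clause 6: 0 positive -> not definite
Clause 7: 3 positive -> not definite
Definite clause count = 1.

1


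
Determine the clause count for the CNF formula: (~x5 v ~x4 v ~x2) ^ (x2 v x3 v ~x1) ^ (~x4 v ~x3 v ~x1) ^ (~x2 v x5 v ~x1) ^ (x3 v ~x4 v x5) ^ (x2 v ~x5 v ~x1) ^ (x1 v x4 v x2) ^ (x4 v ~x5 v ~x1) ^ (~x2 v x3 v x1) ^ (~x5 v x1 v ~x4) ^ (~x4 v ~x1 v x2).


Each group enclosed in parentheses joined by ^ is one clause.
Counting the conjuncts: 11 clauses.

11


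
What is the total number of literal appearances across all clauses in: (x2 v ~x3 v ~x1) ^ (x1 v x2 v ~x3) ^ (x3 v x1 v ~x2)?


Clause lengths: 3, 3, 3.
Sum = 3 + 3 + 3 = 9.

9


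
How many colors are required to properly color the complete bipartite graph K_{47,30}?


K_{47,30} is bipartite by definition: the two parts are independent sets, with every edge crossing between them.
Color all vertices in one part with color 1 and all vertices in the other part with color 2.
Since the graph has at least one edge, one color does not suffice.
Chromatic number = 2.

2


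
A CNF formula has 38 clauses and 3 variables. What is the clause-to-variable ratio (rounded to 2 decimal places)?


Clause-to-variable ratio = clauses / variables.
38 / 3 = 12.67.

12.67


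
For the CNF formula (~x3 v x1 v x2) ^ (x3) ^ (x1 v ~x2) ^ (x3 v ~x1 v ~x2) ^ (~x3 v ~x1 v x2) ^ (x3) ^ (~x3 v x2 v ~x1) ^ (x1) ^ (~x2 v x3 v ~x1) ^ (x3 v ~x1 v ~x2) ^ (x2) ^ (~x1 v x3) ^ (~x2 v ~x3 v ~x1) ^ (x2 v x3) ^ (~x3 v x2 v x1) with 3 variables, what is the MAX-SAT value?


Enumerate all 8 truth assignments.
For each, count how many of the 15 clauses are satisfied.
The formula is not fully satisfiable, so the maximum is below 15.
Maximum simultaneously satisfiable clauses = 14.

14


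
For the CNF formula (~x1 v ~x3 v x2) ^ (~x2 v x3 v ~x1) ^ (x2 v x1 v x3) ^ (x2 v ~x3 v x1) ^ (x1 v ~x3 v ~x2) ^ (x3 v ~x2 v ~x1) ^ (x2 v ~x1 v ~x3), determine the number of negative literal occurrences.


Scan each clause for negated literals.
Clause 1: 2 negative; Clause 2: 2 negative; Clause 3: 0 negative; Clause 4: 1 negative; Clause 5: 2 negative; Clause 6: 2 negative; Clause 7: 2 negative.
Total negative literal occurrences = 11.

11


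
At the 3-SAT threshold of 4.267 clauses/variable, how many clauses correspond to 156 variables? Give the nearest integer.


The 3-SAT phase transition occurs at approximately 4.267 clauses per variable.
m = 4.267 * 156 = 665.652.
Rounded to nearest integer: 666.

666


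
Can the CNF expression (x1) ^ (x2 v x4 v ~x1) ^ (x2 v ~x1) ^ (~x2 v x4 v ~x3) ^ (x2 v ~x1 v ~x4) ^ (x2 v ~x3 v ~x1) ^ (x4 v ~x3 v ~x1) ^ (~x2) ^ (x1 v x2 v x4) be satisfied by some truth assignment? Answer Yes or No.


Check all 16 possible truth assignments.
Number of satisfying assignments found: 0.
The formula is unsatisfiable.

No


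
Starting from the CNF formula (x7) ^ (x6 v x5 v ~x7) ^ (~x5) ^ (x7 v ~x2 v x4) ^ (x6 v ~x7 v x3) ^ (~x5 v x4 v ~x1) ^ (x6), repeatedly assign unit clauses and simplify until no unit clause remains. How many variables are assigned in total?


Unit propagation repeatedly assigns the literal in any unit clause, then simplifies.
Assignments in order: x7 = T, x5 = F, x6 = T.
No further unit clauses remain.
Total variables assigned = 3.

3


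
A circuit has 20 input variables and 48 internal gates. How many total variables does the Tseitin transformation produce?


The Tseitin transformation introduces one auxiliary variable per gate.
Total variables = inputs + gates = 20 + 48 = 68.

68


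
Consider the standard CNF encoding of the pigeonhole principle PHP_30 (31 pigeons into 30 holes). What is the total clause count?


The PHP encoding has two parts:
1) At-least-one-hole clauses: 31 (one per pigeon, each with 30 literals).
2) At-most-one-pigeon-per-hole clauses: 30 holes * C(31,2) = 30 * 465 = 13950.
Total clauses = 31 + 13950 = 13981.

13981


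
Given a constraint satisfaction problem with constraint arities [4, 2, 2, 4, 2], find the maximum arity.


The arities are: 4, 2, 2, 4, 2.
Scan for the maximum value.
Maximum arity = 4.

4


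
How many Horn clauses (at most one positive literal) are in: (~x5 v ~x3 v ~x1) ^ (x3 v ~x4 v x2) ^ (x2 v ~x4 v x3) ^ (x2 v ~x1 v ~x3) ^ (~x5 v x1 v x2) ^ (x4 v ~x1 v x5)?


A Horn clause has at most one positive literal.
Clause 1: 0 positive lit(s) -> Horn
Clause 2: 2 positive lit(s) -> not Horn
Clause 3: 2 positive lit(s) -> not Horn
Clause 4: 1 positive lit(s) -> Horn
Clause 5: 2 positive lit(s) -> not Horn
Clause 6: 2 positive lit(s) -> not Horn
Total Horn clauses = 2.

2


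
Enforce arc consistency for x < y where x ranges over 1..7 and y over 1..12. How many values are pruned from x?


For the constraint x < y, x needs a supporting value in y's domain.
x can be at most 11 (one less than y's maximum).
Valid x values from domain: 7 out of 7.
Pruned = 7 - 7 = 0.

0


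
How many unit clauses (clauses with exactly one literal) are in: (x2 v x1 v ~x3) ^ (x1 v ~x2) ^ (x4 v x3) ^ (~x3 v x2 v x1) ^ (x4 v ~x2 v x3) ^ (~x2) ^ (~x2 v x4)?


A unit clause contains exactly one literal.
Unit clauses found: (~x2).
Count = 1.

1


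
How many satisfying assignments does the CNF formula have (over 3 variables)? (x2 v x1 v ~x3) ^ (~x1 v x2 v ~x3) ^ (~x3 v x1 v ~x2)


Enumerate all 8 truth assignments over 3 variables.
Test each against every clause.
Satisfying assignments found: 5.

5


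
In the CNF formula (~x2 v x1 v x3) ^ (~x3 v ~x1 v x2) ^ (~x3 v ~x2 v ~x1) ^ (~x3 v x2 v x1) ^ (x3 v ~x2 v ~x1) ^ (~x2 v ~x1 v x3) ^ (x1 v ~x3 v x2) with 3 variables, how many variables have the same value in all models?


Find all satisfying assignments: 3 model(s).
Check which variables have the same value in every model.
No variable is fixed across all models.
Backbone size = 0.

0


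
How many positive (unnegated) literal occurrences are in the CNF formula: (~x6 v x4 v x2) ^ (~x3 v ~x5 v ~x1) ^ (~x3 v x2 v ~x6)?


Scan each clause for unnegated literals.
Clause 1: 2 positive; Clause 2: 0 positive; Clause 3: 1 positive.
Total positive literal occurrences = 3.

3


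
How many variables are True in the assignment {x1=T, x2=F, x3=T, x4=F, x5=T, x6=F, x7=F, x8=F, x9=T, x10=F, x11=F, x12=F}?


The weight is the number of variables assigned True.
True variables: x1, x3, x5, x9.
Weight = 4.

4


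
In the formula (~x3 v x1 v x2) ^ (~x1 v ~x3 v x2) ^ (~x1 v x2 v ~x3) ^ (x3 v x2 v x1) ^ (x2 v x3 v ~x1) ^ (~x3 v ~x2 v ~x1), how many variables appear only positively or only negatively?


A pure literal appears in only one polarity across all clauses.
No pure literals found.
Count = 0.

0


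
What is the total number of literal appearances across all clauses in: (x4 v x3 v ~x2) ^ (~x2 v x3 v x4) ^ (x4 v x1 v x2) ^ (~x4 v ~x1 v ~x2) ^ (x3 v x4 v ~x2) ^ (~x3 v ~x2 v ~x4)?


Clause lengths: 3, 3, 3, 3, 3, 3.
Sum = 3 + 3 + 3 + 3 + 3 + 3 = 18.

18


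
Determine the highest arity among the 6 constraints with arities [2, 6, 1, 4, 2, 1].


The arities are: 2, 6, 1, 4, 2, 1.
Scan for the maximum value.
Maximum arity = 6.

6


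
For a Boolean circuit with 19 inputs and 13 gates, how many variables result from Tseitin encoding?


The Tseitin transformation introduces one auxiliary variable per gate.
Total variables = inputs + gates = 19 + 13 = 32.

32


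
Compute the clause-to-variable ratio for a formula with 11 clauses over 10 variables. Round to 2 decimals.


Clause-to-variable ratio = clauses / variables.
11 / 10 = 1.1.

1.1


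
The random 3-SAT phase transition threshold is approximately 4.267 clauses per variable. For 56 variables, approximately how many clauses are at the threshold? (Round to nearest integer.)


The 3-SAT phase transition occurs at approximately 4.267 clauses per variable.
m = 4.267 * 56 = 238.952.
Rounded to nearest integer: 239.

239


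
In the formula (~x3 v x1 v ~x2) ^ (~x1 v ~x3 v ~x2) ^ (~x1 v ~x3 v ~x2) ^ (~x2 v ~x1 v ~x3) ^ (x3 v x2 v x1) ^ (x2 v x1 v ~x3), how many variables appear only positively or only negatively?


A pure literal appears in only one polarity across all clauses.
No pure literals found.
Count = 0.

0


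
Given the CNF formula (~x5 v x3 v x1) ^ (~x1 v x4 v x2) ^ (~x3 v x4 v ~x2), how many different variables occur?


Identify each distinct variable in the formula.
Variables found: x1, x2, x3, x4, x5.
Total distinct variables = 5.

5


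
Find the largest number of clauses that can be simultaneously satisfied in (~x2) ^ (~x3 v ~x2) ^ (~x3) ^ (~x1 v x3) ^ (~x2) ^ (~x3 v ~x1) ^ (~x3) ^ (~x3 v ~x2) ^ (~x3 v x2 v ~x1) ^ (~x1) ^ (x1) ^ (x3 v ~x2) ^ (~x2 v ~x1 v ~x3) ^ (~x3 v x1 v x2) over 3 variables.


Enumerate all 8 truth assignments.
For each, count how many of the 14 clauses are satisfied.
The formula is not fully satisfiable, so the maximum is below 14.
Maximum simultaneously satisfiable clauses = 13.

13


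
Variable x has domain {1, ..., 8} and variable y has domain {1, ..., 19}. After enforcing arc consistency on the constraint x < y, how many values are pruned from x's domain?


For the constraint x < y, x needs a supporting value in y's domain.
x can be at most 18 (one less than y's maximum).
Valid x values from domain: 8 out of 8.
Pruned = 8 - 8 = 0.

0


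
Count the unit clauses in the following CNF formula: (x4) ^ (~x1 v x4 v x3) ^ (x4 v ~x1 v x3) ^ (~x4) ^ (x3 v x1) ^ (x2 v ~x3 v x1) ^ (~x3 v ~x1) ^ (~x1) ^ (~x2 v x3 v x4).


A unit clause contains exactly one literal.
Unit clauses found: (x4), (~x4), (~x1).
Count = 3.

3


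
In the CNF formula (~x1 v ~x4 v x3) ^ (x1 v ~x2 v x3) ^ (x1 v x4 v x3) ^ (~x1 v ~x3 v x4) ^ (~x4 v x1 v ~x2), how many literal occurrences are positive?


Scan each clause for unnegated literals.
Clause 1: 1 positive; Clause 2: 2 positive; Clause 3: 3 positive; Clause 4: 1 positive; Clause 5: 1 positive.
Total positive literal occurrences = 8.

8


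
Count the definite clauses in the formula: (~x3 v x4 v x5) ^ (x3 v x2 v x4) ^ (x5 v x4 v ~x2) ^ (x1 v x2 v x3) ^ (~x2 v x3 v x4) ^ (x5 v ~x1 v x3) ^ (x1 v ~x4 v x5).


A definite clause has exactly one positive literal.
Clause 1: 2 positive -> not definite
Clause 2: 3 positive -> not definite
Clause 3: 2 positive -> not definite
Clause 4: 3 positive -> not definite
Clause 5: 2 positive -> not definite
Clause 6: 2 positive -> not definite
Clause 7: 2 positive -> not definite
Definite clause count = 0.

0


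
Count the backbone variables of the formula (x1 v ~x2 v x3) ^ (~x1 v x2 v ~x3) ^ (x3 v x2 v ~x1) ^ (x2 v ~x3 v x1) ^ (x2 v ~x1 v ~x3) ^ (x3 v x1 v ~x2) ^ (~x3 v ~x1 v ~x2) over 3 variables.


Find all satisfying assignments: 3 model(s).
Check which variables have the same value in every model.
No variable is fixed across all models.
Backbone size = 0.

0


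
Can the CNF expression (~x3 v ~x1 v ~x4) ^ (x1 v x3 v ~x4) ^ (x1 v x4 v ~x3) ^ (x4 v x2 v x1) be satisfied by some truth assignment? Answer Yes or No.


Check all 16 possible truth assignments.
Number of satisfying assignments found: 9.
The formula is satisfiable.

Yes


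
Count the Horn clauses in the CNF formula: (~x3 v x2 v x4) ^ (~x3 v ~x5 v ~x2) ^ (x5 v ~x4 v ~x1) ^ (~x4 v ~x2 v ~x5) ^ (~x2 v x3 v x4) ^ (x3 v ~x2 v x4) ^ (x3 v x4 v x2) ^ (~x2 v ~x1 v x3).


A Horn clause has at most one positive literal.
Clause 1: 2 positive lit(s) -> not Horn
Clause 2: 0 positive lit(s) -> Horn
Clause 3: 1 positive lit(s) -> Horn
Clause 4: 0 positive lit(s) -> Horn
Clause 5: 2 positive lit(s) -> not Horn
Clause 6: 2 positive lit(s) -> not Horn
Clause 7: 3 positive lit(s) -> not Horn
Clause 8: 1 positive lit(s) -> Horn
Total Horn clauses = 4.

4


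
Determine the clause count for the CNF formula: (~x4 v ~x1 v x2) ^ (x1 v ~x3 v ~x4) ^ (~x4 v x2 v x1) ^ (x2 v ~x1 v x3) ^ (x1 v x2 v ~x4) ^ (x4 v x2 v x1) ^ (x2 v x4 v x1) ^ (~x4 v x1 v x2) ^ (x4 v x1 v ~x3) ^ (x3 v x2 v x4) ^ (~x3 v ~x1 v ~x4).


Each group enclosed in parentheses joined by ^ is one clause.
Counting the conjuncts: 11 clauses.

11


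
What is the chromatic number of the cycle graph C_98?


A cycle on an even number of vertices is bipartite: alternate two colors around the cycle.
Since 98 is even, two colors suffice, and at least two are needed because the graph has edges.
Chromatic number = 2.

2


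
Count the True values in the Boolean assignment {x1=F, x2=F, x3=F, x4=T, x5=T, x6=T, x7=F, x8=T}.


The weight is the number of variables assigned True.
True variables: x4, x5, x6, x8.
Weight = 4.

4


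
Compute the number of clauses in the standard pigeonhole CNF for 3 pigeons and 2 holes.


The PHP encoding has two parts:
1) At-least-one-hole clauses: 3 (one per pigeon, each with 2 literals).
2) At-most-one-pigeon-per-hole clauses: 2 holes * C(3,2) = 2 * 3 = 6.
Total clauses = 3 + 6 = 9.

9


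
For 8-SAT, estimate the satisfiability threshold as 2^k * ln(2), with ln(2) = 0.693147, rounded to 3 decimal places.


Using the asymptotic formula: threshold ~ 2^k * ln(2).
2^8 = 256.
256 * 0.693147 = 177.446.

177.446


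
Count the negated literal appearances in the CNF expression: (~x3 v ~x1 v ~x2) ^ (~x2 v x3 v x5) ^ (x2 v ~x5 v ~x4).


Scan each clause for negated literals.
Clause 1: 3 negative; Clause 2: 1 negative; Clause 3: 2 negative.
Total negative literal occurrences = 6.

6


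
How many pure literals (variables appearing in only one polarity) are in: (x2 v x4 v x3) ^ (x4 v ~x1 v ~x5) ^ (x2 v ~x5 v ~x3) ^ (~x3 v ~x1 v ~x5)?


A pure literal appears in only one polarity across all clauses.
Pure literals: x1 (negative only), x2 (positive only), x4 (positive only), x5 (negative only).
Count = 4.

4


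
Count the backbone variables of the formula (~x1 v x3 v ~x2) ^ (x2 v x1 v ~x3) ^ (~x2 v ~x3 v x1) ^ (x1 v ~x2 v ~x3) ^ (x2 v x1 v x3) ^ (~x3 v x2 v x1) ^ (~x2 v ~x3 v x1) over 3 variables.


Find all satisfying assignments: 4 model(s).
Check which variables have the same value in every model.
No variable is fixed across all models.
Backbone size = 0.

0


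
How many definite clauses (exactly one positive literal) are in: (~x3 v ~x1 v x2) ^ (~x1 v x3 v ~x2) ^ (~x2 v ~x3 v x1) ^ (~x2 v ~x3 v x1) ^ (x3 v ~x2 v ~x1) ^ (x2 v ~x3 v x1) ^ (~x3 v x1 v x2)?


A definite clause has exactly one positive literal.
Clause 1: 1 positive -> definite
Clause 2: 1 positive -> definite
Clause 3: 1 positive -> definite
Clause 4: 1 positive -> definite
Clause 5: 1 positive -> definite
Clause 6: 2 positive -> not definite
Clause 7: 2 positive -> not definite
Definite clause count = 5.

5


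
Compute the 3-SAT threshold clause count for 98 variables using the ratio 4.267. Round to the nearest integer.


The 3-SAT phase transition occurs at approximately 4.267 clauses per variable.
m = 4.267 * 98 = 418.166.
Rounded to nearest integer: 418.

418


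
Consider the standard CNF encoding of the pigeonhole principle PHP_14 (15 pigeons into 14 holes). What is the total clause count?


The PHP encoding has two parts:
1) At-least-one-hole clauses: 15 (one per pigeon, each with 14 literals).
2) At-most-one-pigeon-per-hole clauses: 14 holes * C(15,2) = 14 * 105 = 1470.
Total clauses = 15 + 1470 = 1485.

1485


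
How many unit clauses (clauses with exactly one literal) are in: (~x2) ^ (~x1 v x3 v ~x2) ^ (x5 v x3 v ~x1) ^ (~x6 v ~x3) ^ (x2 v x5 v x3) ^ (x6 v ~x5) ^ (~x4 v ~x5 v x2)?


A unit clause contains exactly one literal.
Unit clauses found: (~x2).
Count = 1.

1


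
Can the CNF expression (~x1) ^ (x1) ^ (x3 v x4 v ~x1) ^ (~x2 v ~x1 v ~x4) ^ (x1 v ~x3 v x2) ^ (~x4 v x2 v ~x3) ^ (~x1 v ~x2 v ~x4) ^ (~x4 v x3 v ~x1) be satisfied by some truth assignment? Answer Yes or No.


Check all 16 possible truth assignments.
Number of satisfying assignments found: 0.
The formula is unsatisfiable.

No


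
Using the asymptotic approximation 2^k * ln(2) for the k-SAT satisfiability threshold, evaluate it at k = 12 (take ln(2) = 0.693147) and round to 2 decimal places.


Using the asymptotic formula: threshold ~ 2^k * ln(2).
2^12 = 4096.
4096 * 0.693147 = 2839.13.

2839.13


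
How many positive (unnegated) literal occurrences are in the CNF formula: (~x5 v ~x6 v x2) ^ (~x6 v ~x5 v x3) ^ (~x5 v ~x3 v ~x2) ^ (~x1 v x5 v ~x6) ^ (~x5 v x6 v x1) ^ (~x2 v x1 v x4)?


Scan each clause for unnegated literals.
Clause 1: 1 positive; Clause 2: 1 positive; Clause 3: 0 positive; Clause 4: 1 positive; Clause 5: 2 positive; Clause 6: 2 positive.
Total positive literal occurrences = 7.

7


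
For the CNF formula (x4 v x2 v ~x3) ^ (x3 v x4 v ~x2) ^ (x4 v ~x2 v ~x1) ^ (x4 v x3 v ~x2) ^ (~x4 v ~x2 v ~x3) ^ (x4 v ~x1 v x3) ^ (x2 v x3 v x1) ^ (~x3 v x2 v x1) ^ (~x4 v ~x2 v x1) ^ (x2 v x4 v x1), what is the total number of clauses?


Each group enclosed in parentheses joined by ^ is one clause.
Counting the conjuncts: 10 clauses.

10


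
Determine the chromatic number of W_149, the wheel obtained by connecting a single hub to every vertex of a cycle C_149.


W_149 consists of the cycle C_149 together with a hub vertex adjacent to every cycle vertex.
The cycle C_149 needs 3 colors (odd cycle -> 3).
The hub is adjacent to every cycle vertex, so it must receive a new color distinct from all of them.
Chromatic number = 3 + 1 = 4.

4


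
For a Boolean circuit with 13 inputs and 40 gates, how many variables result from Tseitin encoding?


The Tseitin transformation introduces one auxiliary variable per gate.
Total variables = inputs + gates = 13 + 40 = 53.

53


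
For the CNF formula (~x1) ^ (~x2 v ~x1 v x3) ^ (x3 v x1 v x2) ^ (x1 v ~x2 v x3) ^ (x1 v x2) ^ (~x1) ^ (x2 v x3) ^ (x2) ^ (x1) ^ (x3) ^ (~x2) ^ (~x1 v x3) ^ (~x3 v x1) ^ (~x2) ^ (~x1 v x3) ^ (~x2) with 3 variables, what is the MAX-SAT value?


Enumerate all 8 truth assignments.
For each, count how many of the 16 clauses are satisfied.
The formula is not fully satisfiable, so the maximum is below 16.
Maximum simultaneously satisfiable clauses = 13.

13


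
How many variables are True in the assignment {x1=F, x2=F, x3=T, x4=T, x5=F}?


The weight is the number of variables assigned True.
True variables: x3, x4.
Weight = 2.

2


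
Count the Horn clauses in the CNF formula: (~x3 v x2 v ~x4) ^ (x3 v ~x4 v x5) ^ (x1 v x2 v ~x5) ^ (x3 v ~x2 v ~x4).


A Horn clause has at most one positive literal.
Clause 1: 1 positive lit(s) -> Horn
Clause 2: 2 positive lit(s) -> not Horn
Clause 3: 2 positive lit(s) -> not Horn
Clause 4: 1 positive lit(s) -> Horn
Total Horn clauses = 2.

2


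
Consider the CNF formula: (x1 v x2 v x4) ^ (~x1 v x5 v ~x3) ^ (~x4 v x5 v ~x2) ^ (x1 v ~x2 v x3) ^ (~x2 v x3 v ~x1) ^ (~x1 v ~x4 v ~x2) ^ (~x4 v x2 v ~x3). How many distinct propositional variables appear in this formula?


Identify each distinct variable in the formula.
Variables found: x1, x2, x3, x4, x5.
Total distinct variables = 5.

5


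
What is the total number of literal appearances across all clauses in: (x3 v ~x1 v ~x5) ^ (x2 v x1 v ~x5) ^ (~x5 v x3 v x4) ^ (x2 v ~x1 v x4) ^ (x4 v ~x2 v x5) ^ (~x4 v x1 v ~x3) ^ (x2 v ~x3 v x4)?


Clause lengths: 3, 3, 3, 3, 3, 3, 3.
Sum = 3 + 3 + 3 + 3 + 3 + 3 + 3 = 21.

21


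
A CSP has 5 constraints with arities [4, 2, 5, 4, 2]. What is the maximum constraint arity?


The arities are: 4, 2, 5, 4, 2.
Scan for the maximum value.
Maximum arity = 5.

5


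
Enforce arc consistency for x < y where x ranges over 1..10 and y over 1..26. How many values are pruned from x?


For the constraint x < y, x needs a supporting value in y's domain.
x can be at most 25 (one less than y's maximum).
Valid x values from domain: 10 out of 10.
Pruned = 10 - 10 = 0.

0


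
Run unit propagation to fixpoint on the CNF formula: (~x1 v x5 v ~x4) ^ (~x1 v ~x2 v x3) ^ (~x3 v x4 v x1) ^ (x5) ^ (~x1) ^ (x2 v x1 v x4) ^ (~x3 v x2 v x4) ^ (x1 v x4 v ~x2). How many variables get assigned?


Unit propagation repeatedly assigns the literal in any unit clause, then simplifies.
Assignments in order: x5 = T, x1 = F.
No further unit clauses remain.
Total variables assigned = 2.

2


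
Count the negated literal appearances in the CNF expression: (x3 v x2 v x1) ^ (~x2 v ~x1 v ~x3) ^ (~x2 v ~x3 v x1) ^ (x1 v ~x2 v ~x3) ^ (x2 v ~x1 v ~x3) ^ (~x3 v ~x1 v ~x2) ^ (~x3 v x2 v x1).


Scan each clause for negated literals.
Clause 1: 0 negative; Clause 2: 3 negative; Clause 3: 2 negative; Clause 4: 2 negative; Clause 5: 2 negative; Clause 6: 3 negative; Clause 7: 1 negative.
Total negative literal occurrences = 13.

13


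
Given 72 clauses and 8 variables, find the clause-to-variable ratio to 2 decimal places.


Clause-to-variable ratio = clauses / variables.
72 / 8 = 9.0.

9.0


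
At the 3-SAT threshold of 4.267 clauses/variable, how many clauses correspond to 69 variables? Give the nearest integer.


The 3-SAT phase transition occurs at approximately 4.267 clauses per variable.
m = 4.267 * 69 = 294.423.
Rounded to nearest integer: 294.

294


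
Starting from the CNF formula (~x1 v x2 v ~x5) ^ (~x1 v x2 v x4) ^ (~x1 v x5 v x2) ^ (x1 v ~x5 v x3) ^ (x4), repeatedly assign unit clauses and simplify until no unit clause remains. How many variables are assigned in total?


Unit propagation repeatedly assigns the literal in any unit clause, then simplifies.
Assignments in order: x4 = T.
No further unit clauses remain.
Total variables assigned = 1.

1


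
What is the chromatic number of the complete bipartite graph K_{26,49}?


K_{26,49} is bipartite by definition: the two parts are independent sets, with every edge crossing between them.
Color all vertices in one part with color 1 and all vertices in the other part with color 2.
Since the graph has at least one edge, one color does not suffice.
Chromatic number = 2.

2


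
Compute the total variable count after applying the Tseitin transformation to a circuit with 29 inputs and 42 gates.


The Tseitin transformation introduces one auxiliary variable per gate.
Total variables = inputs + gates = 29 + 42 = 71.

71


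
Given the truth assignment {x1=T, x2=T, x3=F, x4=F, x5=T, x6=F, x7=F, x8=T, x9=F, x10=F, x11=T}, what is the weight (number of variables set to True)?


The weight is the number of variables assigned True.
True variables: x1, x2, x5, x8, x11.
Weight = 5.

5


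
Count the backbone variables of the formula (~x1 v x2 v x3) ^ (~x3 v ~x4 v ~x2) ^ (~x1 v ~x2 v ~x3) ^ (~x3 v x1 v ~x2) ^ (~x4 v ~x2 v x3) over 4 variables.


Find all satisfying assignments: 8 model(s).
Check which variables have the same value in every model.
No variable is fixed across all models.
Backbone size = 0.

0


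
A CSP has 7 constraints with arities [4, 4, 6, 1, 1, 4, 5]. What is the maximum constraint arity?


The arities are: 4, 4, 6, 1, 1, 4, 5.
Scan for the maximum value.
Maximum arity = 6.

6


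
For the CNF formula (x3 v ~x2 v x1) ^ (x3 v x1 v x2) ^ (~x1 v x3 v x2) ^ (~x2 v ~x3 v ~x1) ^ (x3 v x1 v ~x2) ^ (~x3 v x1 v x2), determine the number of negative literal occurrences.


Scan each clause for negated literals.
Clause 1: 1 negative; Clause 2: 0 negative; Clause 3: 1 negative; Clause 4: 3 negative; Clause 5: 1 negative; Clause 6: 1 negative.
Total negative literal occurrences = 7.

7


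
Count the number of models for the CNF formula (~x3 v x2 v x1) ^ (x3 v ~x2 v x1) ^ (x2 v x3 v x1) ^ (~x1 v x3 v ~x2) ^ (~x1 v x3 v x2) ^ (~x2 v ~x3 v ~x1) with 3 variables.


Enumerate all 8 truth assignments over 3 variables.
Test each against every clause.
Satisfying assignments found: 2.

2


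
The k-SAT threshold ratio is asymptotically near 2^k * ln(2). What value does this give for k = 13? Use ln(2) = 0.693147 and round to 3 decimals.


Using the asymptotic formula: threshold ~ 2^k * ln(2).
2^13 = 8192.
8192 * 0.693147 = 5678.26.

5678.26


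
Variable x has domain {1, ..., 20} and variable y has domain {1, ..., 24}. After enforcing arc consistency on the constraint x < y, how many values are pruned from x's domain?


For the constraint x < y, x needs a supporting value in y's domain.
x can be at most 23 (one less than y's maximum).
Valid x values from domain: 20 out of 20.
Pruned = 20 - 20 = 0.

0


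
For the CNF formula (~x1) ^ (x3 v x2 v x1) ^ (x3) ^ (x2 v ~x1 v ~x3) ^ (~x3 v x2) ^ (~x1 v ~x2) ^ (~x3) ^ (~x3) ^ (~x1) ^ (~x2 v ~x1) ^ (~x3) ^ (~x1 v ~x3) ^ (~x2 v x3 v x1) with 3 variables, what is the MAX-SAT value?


Enumerate all 8 truth assignments.
For each, count how many of the 13 clauses are satisfied.
The formula is not fully satisfiable, so the maximum is below 13.
Maximum simultaneously satisfiable clauses = 11.

11


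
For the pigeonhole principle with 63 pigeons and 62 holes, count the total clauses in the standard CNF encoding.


The PHP encoding has two parts:
1) At-least-one-hole clauses: 63 (one per pigeon, each with 62 literals).
2) At-most-one-pigeon-per-hole clauses: 62 holes * C(63,2) = 62 * 1953 = 121086.
Total clauses = 63 + 121086 = 121149.

121149


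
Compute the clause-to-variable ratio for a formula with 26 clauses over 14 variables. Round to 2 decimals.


Clause-to-variable ratio = clauses / variables.
26 / 14 = 1.86.

1.86


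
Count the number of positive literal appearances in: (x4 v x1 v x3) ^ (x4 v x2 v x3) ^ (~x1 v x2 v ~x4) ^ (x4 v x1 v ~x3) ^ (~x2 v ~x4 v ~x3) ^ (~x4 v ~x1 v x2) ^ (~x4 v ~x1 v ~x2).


Scan each clause for unnegated literals.
Clause 1: 3 positive; Clause 2: 3 positive; Clause 3: 1 positive; Clause 4: 2 positive; Clause 5: 0 positive; Clause 6: 1 positive; Clause 7: 0 positive.
Total positive literal occurrences = 10.

10


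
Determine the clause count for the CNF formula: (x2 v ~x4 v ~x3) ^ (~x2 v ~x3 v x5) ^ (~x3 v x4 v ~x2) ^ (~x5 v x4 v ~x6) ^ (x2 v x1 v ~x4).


Each group enclosed in parentheses joined by ^ is one clause.
Counting the conjuncts: 5 clauses.

5


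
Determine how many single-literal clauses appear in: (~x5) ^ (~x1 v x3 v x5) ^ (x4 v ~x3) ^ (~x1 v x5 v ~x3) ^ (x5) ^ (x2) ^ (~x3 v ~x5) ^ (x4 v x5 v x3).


A unit clause contains exactly one literal.
Unit clauses found: (~x5), (x5), (x2).
Count = 3.

3


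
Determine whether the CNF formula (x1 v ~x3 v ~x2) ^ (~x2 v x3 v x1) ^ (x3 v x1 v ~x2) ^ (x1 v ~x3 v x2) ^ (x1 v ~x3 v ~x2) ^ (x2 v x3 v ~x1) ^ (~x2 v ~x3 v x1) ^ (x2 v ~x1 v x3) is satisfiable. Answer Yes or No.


Check all 8 possible truth assignments.
Number of satisfying assignments found: 4.
The formula is satisfiable.

Yes


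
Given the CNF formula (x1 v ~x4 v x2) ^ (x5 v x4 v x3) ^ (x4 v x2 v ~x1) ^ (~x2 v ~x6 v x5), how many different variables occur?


Identify each distinct variable in the formula.
Variables found: x1, x2, x3, x4, x5, x6.
Total distinct variables = 6.

6


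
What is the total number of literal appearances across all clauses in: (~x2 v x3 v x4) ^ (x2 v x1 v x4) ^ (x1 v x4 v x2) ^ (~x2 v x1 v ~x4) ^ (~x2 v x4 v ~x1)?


Clause lengths: 3, 3, 3, 3, 3.
Sum = 3 + 3 + 3 + 3 + 3 = 15.

15


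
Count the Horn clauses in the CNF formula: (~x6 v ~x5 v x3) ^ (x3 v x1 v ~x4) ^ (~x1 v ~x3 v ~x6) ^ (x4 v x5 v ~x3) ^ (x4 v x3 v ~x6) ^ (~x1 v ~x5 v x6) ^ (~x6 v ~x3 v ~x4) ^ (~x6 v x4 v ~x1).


A Horn clause has at most one positive literal.
Clause 1: 1 positive lit(s) -> Horn
Clause 2: 2 positive lit(s) -> not Horn
Clause 3: 0 positive lit(s) -> Horn
Clause 4: 2 positive lit(s) -> not Horn
Clause 5: 2 positive lit(s) -> not Horn
Clause 6: 1 positive lit(s) -> Horn
Clause 7: 0 positive lit(s) -> Horn
Clause 8: 1 positive lit(s) -> Horn
Total Horn clauses = 5.

5


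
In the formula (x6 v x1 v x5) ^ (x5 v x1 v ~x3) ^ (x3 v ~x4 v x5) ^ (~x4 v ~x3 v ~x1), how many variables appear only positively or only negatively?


A pure literal appears in only one polarity across all clauses.
Pure literals: x4 (negative only), x5 (positive only), x6 (positive only).
Count = 3.

3


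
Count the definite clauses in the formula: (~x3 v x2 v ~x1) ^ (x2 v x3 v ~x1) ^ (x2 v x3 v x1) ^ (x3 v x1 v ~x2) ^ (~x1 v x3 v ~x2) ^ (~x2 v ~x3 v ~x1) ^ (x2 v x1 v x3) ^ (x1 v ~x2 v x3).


A definite clause has exactly one positive literal.
Clause 1: 1 positive -> definite
Clause 2: 2 positive -> not definite
Clause 3: 3 positive -> not definite
Clause 4: 2 positive -> not definite
Clause 5: 1 positive -> definite
Clause 6: 0 positive -> not definite
Clause 7: 3 positive -> not definite
Clause 8: 2 positive -> not definite
Definite clause count = 2.

2


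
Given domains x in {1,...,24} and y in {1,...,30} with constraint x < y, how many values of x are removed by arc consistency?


For the constraint x < y, x needs a supporting value in y's domain.
x can be at most 29 (one less than y's maximum).
Valid x values from domain: 24 out of 24.
Pruned = 24 - 24 = 0.

0


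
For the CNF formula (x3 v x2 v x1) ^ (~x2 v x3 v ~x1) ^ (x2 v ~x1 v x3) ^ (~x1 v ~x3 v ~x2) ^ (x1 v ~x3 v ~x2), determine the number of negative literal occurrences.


Scan each clause for negated literals.
Clause 1: 0 negative; Clause 2: 2 negative; Clause 3: 1 negative; Clause 4: 3 negative; Clause 5: 2 negative.
Total negative literal occurrences = 8.

8


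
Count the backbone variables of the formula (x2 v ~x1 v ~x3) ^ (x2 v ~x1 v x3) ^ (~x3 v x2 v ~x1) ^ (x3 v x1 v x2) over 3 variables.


Find all satisfying assignments: 5 model(s).
Check which variables have the same value in every model.
No variable is fixed across all models.
Backbone size = 0.

0


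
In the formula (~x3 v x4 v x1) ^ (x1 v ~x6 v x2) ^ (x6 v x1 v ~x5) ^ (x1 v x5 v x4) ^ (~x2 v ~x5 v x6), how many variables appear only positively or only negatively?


A pure literal appears in only one polarity across all clauses.
Pure literals: x1 (positive only), x3 (negative only), x4 (positive only).
Count = 3.

3


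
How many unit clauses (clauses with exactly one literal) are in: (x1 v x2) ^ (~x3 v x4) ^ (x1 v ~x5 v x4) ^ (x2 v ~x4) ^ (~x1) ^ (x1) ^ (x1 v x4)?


A unit clause contains exactly one literal.
Unit clauses found: (~x1), (x1).
Count = 2.

2


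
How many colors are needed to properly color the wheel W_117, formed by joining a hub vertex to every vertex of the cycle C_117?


W_117 consists of the cycle C_117 together with a hub vertex adjacent to every cycle vertex.
The cycle C_117 needs 3 colors (odd cycle -> 3).
The hub is adjacent to every cycle vertex, so it must receive a new color distinct from all of them.
Chromatic number = 3 + 1 = 4.

4


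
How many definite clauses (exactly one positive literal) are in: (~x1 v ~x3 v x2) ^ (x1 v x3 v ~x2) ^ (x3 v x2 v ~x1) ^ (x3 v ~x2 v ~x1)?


A definite clause has exactly one positive literal.
Clause 1: 1 positive -> definite
Clause 2: 2 positive -> not definite
Clause 3: 2 positive -> not definite
Clause 4: 1 positive -> definite
Definite clause count = 2.

2


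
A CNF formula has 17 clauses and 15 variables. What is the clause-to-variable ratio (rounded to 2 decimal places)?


Clause-to-variable ratio = clauses / variables.
17 / 15 = 1.13.

1.13


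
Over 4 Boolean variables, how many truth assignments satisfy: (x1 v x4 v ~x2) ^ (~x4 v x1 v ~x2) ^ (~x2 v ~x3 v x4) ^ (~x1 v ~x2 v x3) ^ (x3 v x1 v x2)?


Enumerate all 16 truth assignments over 4 variables.
Test each against every clause.
Satisfying assignments found: 7.

7


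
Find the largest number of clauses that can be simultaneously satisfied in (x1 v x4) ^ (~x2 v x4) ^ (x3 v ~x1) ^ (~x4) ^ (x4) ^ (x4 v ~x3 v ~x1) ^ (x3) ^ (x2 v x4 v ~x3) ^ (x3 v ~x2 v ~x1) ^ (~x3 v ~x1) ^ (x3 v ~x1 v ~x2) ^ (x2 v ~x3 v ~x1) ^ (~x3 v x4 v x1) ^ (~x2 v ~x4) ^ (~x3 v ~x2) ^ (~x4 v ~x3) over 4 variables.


Enumerate all 16 truth assignments.
For each, count how many of the 16 clauses are satisfied.
The formula is not fully satisfiable, so the maximum is below 16.
Maximum simultaneously satisfiable clauses = 14.

14


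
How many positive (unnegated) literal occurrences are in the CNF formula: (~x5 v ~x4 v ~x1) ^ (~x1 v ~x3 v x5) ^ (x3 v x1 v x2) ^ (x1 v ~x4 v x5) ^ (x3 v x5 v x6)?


Scan each clause for unnegated literals.
Clause 1: 0 positive; Clause 2: 1 positive; Clause 3: 3 positive; Clause 4: 2 positive; Clause 5: 3 positive.
Total positive literal occurrences = 9.

9


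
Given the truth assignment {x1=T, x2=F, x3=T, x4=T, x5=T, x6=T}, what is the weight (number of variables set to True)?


The weight is the number of variables assigned True.
True variables: x1, x3, x4, x5, x6.
Weight = 5.

5
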